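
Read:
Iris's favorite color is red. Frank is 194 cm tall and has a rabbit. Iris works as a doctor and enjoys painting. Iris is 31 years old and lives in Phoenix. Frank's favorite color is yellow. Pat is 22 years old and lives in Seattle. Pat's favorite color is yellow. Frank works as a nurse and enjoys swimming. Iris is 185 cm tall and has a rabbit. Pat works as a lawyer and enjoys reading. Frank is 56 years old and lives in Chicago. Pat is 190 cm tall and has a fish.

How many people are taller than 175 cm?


Taller than 175: 3

3


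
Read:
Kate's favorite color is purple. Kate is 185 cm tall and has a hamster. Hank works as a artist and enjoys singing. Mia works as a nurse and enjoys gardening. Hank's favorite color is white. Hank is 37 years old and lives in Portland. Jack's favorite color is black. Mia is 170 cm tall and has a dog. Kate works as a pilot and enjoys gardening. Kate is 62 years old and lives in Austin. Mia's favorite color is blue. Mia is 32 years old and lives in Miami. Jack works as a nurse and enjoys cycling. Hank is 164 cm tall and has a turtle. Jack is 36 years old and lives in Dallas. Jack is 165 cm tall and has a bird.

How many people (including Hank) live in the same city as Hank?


Hank lives in Portland. Count = 1

1


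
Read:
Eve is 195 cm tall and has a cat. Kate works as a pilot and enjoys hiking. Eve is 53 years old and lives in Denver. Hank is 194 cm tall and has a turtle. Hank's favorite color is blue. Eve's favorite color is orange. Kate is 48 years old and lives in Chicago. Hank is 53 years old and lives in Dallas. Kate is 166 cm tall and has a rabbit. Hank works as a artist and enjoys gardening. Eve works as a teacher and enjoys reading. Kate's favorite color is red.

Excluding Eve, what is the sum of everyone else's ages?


Sum (excluding Eve): 101

101


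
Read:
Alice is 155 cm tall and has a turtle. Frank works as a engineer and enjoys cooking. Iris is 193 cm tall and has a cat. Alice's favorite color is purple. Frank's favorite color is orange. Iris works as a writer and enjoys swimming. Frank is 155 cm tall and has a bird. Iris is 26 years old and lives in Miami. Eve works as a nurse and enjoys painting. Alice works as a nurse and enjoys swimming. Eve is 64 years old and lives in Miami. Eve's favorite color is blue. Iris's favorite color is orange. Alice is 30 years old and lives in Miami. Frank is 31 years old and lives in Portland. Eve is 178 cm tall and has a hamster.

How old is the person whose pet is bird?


Person with pet=bird is Frank, age 31

31


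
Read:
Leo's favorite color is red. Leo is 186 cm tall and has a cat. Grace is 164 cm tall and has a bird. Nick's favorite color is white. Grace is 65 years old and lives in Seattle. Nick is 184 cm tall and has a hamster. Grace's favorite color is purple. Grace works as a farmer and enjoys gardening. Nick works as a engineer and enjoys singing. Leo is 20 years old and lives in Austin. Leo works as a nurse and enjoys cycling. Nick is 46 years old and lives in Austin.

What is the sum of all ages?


46+65+20 = 131

131


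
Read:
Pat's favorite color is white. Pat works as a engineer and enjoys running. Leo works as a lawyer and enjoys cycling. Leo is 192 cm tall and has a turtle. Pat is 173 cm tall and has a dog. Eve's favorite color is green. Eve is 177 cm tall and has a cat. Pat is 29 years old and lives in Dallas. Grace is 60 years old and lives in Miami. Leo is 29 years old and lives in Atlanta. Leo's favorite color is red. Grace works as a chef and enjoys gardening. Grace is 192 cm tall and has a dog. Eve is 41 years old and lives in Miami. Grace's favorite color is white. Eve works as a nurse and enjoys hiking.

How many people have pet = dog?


Count: 2

2


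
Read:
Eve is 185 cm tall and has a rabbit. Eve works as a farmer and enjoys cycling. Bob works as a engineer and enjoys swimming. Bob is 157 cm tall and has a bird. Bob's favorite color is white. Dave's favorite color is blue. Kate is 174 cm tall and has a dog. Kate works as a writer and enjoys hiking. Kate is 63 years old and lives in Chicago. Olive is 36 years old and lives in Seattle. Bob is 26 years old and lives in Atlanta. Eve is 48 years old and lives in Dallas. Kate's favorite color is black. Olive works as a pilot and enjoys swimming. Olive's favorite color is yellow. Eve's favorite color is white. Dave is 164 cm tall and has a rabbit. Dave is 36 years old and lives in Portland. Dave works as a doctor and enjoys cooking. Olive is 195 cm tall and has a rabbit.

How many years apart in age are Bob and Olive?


26 vs 36, diff = 10

10


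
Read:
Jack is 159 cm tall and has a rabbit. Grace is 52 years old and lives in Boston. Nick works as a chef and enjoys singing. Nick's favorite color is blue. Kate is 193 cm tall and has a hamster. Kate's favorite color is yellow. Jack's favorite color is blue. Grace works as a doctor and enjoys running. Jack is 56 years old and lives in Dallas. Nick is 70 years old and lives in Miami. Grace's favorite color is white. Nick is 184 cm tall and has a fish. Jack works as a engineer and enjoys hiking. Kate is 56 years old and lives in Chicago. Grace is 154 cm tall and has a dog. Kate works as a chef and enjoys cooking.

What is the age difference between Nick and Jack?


|70 - 56| = 14

14


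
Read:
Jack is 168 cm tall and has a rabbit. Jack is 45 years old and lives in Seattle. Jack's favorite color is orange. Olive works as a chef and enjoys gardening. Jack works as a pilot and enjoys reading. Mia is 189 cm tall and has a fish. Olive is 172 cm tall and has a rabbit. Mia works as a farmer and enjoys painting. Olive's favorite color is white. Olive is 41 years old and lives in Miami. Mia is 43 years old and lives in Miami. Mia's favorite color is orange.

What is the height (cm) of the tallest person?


Tallest: Mia at 189 cm

189


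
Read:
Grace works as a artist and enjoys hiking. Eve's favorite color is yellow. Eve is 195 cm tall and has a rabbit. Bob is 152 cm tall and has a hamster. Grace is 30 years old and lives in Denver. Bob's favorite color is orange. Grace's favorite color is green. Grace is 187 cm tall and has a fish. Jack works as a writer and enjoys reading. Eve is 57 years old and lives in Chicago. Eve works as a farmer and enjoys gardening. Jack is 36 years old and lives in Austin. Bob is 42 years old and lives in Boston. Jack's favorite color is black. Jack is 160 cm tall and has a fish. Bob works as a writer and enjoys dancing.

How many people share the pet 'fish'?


Count: 2

2


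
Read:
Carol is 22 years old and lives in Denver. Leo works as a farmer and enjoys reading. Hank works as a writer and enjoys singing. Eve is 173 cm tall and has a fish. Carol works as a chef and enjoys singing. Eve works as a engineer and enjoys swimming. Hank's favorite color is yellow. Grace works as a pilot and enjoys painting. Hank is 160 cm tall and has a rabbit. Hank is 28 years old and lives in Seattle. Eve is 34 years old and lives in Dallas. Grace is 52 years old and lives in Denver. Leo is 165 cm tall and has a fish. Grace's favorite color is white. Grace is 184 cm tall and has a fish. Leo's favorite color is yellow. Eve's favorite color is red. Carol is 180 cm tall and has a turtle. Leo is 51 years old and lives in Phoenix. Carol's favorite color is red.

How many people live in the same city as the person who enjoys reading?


Person with hobby reading is Leo, city Phoenix. Count = 1

1


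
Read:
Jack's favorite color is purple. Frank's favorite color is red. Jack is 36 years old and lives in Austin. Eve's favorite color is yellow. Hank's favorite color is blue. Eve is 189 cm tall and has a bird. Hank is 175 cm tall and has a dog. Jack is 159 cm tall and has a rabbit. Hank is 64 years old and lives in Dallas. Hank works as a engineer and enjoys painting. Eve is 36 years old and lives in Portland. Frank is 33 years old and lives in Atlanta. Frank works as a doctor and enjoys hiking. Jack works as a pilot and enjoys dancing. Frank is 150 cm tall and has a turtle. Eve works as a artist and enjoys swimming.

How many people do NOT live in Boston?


Not in Boston: 4

4


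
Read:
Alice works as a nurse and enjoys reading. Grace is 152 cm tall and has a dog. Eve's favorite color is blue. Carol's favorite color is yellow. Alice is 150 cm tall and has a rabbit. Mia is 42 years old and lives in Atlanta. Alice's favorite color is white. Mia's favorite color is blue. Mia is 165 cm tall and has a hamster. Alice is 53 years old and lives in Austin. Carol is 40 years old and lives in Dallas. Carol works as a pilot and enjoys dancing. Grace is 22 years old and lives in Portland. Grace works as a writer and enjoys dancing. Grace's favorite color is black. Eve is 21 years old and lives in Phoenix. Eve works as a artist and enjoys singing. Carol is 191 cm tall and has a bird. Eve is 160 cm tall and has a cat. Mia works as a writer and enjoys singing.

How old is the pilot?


The pilot is Carol, age 40

40


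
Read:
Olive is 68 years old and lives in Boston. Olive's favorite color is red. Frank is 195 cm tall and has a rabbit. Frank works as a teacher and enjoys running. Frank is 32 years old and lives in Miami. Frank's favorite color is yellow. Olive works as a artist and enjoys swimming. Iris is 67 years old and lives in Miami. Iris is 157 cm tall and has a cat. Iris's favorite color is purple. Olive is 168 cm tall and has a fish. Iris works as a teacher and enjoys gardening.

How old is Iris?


Iris is 67 years old

67


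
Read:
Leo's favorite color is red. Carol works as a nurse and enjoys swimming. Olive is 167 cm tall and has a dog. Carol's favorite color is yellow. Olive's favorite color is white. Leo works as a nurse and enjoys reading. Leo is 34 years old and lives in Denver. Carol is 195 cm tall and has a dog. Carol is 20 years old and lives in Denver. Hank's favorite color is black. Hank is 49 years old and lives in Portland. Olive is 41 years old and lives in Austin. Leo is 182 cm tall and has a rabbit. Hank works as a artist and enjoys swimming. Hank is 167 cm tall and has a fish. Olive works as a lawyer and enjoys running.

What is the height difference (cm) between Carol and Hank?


|195 - 167| = 28

28


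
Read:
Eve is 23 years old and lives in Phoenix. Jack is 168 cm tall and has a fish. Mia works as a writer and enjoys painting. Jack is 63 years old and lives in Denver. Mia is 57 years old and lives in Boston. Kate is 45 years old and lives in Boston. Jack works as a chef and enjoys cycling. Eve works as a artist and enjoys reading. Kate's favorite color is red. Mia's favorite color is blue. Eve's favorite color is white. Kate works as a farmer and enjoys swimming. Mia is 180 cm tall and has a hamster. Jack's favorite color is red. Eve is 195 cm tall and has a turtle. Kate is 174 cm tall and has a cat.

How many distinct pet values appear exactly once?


Unique pet values: 4

4


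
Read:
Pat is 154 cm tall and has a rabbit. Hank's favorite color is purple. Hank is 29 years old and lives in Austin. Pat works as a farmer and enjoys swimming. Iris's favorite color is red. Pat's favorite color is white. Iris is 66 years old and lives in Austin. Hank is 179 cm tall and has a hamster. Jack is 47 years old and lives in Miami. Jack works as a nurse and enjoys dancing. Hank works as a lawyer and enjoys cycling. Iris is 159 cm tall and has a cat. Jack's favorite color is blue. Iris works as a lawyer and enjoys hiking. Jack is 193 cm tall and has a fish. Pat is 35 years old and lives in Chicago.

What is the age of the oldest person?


Oldest: Iris at 66

66


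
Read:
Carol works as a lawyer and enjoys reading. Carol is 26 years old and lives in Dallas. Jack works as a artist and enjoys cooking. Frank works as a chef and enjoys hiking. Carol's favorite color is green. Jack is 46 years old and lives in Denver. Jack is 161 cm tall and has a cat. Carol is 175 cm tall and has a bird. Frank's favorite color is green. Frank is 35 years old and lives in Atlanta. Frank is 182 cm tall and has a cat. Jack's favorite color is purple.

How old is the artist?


The artist is Jack, age 46

46


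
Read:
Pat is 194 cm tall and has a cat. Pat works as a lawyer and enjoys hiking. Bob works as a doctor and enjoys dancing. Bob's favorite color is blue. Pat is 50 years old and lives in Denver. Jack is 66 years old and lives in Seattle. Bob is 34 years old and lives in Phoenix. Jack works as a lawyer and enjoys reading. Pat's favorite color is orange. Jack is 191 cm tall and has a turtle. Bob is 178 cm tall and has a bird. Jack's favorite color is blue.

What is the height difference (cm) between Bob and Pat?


|178 - 194| = 16

16


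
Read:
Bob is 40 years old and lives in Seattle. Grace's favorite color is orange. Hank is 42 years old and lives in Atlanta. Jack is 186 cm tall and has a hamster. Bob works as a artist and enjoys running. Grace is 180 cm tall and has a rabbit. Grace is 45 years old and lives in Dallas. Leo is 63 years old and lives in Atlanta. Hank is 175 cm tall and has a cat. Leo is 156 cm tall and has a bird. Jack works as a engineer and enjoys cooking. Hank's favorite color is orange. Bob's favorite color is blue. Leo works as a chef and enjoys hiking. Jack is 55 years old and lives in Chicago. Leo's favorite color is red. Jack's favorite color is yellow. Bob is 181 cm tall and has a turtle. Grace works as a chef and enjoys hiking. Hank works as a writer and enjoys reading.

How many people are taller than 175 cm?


Taller than 175: 3

3


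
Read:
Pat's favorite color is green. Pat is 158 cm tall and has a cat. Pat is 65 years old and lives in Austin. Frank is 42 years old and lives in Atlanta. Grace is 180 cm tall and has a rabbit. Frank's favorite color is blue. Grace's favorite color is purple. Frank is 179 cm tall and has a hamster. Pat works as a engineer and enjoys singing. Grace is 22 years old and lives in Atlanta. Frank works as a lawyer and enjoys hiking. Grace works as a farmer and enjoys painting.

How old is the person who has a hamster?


Person with hamster is Frank, age 42

42


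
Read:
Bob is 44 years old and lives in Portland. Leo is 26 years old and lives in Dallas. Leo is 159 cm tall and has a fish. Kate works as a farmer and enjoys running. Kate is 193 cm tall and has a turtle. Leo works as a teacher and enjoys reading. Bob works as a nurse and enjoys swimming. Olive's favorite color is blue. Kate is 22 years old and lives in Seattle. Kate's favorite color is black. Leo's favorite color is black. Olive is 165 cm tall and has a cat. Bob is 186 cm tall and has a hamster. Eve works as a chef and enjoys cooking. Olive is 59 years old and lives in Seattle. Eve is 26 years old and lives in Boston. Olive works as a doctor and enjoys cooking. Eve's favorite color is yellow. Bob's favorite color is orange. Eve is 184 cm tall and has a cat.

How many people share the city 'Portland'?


Count: 1

1


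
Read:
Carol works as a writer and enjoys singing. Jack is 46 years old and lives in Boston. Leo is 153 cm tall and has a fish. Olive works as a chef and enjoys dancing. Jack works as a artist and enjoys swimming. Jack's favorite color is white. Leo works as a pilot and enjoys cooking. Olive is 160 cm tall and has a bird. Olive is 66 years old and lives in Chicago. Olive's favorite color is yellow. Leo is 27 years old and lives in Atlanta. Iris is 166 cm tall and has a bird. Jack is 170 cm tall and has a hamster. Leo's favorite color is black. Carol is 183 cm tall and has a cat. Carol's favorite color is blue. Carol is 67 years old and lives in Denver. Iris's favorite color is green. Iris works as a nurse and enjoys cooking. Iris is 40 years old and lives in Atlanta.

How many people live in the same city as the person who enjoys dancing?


Person with hobby dancing is Olive, city Chicago. Count = 1

1


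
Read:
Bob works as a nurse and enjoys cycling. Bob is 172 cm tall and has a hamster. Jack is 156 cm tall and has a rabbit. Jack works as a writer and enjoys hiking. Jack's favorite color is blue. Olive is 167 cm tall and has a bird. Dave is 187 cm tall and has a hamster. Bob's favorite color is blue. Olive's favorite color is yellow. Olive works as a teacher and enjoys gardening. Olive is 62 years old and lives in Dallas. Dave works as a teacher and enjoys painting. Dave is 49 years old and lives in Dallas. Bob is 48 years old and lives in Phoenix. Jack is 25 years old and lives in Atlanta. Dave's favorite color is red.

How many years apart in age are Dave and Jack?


49 vs 25, diff = 24

24


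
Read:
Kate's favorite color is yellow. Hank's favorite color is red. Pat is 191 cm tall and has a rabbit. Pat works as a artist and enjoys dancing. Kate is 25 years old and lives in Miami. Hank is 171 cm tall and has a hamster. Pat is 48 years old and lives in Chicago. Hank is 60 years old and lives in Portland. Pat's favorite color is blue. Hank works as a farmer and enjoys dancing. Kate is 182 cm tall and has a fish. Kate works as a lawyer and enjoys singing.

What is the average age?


Sum=133, n=3, avg=44.33

44.33


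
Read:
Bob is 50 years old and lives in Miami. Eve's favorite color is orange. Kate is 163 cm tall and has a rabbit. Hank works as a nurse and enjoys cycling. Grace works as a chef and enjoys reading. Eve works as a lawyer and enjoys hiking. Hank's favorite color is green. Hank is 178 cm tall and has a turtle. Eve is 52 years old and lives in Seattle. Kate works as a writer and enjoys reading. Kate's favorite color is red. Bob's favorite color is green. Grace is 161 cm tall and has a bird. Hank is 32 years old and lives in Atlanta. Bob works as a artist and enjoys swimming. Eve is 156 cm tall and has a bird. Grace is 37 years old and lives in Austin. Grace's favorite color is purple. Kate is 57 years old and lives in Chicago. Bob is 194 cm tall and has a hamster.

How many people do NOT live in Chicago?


Not in Chicago: 4

4


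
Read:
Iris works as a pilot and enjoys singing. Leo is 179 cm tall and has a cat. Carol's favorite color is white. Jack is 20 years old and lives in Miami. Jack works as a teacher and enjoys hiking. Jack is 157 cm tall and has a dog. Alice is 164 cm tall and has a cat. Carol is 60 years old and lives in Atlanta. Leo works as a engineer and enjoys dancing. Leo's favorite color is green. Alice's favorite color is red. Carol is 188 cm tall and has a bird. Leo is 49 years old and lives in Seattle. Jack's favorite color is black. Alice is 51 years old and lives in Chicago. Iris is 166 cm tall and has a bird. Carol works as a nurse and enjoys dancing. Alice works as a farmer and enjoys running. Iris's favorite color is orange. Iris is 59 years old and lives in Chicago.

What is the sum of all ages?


20+49+60+59+51 = 239

239


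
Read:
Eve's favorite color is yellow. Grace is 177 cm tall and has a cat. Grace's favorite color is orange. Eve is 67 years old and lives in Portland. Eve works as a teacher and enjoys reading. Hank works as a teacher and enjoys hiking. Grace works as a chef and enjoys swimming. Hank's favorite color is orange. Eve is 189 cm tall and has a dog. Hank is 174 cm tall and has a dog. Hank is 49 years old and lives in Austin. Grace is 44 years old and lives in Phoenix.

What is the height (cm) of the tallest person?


Tallest: Eve at 189 cm

189


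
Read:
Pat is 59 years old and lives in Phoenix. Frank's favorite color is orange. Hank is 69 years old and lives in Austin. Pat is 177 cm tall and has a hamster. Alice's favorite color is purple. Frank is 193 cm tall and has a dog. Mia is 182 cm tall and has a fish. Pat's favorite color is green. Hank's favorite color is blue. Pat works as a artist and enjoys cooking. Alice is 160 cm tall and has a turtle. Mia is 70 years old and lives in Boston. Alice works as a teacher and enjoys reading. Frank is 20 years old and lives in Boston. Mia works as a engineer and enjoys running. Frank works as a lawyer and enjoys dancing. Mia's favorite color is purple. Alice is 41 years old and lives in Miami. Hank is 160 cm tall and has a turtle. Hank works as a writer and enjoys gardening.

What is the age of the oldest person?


Oldest: Mia at 70

70


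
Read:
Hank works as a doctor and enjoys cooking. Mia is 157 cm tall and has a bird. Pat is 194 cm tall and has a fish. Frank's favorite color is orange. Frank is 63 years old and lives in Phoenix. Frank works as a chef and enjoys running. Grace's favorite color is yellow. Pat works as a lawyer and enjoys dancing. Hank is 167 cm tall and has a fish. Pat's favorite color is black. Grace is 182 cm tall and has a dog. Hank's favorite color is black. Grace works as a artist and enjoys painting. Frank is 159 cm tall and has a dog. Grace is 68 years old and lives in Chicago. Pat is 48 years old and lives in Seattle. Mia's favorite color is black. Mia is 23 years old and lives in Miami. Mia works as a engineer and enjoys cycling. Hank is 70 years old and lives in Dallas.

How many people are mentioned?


People: Grace, Pat, Hank, Mia, Frank. Count = 5

5


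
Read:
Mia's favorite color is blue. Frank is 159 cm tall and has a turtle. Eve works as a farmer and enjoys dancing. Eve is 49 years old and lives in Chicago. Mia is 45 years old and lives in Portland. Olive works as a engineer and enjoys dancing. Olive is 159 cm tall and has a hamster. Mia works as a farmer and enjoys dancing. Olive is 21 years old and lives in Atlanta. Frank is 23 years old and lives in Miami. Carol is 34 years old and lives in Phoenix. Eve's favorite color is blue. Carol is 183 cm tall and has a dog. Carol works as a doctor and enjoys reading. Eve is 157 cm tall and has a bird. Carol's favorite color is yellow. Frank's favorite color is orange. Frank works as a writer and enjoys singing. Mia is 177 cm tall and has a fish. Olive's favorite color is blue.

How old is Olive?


Olive is 21 years old

21


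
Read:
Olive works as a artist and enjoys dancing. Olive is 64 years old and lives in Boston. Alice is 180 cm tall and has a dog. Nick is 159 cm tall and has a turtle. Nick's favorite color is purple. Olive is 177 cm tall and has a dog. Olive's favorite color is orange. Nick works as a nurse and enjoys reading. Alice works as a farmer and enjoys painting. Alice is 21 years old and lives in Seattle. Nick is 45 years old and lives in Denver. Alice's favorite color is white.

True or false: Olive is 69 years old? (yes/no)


Olive is actually 64. no

no


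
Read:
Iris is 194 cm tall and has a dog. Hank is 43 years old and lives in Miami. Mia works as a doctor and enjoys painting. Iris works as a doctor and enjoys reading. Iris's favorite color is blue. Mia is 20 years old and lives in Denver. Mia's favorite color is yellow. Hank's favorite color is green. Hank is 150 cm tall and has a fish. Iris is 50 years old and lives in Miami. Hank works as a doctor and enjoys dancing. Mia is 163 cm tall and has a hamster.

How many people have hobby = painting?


Count: 1

1


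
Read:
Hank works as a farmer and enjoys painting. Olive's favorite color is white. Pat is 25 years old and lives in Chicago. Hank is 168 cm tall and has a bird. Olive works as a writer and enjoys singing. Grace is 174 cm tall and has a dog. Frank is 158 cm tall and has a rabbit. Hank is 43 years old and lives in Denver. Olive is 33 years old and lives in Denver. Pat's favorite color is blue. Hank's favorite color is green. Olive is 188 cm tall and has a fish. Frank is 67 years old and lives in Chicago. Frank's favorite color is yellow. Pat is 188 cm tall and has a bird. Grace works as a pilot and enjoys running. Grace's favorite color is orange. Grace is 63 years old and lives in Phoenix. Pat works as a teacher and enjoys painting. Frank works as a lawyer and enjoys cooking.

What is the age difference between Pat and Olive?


|25 - 33| = 8

8


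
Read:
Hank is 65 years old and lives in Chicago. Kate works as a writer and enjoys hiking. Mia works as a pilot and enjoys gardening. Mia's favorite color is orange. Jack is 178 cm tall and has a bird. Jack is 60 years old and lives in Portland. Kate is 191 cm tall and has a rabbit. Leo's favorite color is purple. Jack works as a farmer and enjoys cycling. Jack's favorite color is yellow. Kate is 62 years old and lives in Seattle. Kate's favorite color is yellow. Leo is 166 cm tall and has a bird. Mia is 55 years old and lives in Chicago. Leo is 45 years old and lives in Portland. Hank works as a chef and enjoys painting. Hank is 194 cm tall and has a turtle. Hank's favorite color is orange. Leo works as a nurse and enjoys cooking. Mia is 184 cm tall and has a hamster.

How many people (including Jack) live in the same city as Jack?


Jack lives in Portland. Count = 2

2


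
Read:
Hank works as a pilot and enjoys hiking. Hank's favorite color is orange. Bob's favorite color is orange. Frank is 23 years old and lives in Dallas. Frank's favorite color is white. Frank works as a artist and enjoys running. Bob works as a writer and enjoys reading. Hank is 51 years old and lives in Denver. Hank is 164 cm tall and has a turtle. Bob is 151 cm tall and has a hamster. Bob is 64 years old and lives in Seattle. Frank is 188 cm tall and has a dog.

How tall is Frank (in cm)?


Frank is 188 cm tall

188


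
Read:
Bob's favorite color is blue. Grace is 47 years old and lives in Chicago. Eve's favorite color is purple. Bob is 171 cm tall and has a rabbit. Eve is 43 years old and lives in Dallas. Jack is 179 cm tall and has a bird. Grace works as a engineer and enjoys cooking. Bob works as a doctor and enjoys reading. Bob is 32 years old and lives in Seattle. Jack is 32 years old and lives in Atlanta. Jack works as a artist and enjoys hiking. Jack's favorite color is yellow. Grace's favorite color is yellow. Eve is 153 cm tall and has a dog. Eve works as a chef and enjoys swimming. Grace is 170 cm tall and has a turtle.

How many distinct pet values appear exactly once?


Unique pet values: 4

4


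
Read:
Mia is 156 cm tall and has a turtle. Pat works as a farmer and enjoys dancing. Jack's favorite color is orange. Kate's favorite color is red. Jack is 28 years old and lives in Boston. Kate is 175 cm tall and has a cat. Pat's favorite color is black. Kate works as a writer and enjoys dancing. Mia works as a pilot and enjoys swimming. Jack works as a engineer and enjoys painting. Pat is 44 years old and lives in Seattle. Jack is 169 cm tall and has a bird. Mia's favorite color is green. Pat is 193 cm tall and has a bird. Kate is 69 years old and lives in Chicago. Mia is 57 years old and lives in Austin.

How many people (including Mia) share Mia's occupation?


Mia is a pilot. Count = 1

1


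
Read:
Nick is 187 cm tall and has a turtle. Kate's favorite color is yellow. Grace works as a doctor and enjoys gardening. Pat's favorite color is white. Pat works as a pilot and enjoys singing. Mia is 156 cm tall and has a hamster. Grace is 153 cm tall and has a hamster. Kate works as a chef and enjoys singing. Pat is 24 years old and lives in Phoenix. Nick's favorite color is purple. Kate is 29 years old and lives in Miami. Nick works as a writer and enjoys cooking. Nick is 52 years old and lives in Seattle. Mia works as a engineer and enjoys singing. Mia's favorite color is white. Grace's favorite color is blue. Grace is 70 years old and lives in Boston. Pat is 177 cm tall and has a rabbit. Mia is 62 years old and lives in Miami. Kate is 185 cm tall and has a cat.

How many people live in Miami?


Count in Miami: 2

2


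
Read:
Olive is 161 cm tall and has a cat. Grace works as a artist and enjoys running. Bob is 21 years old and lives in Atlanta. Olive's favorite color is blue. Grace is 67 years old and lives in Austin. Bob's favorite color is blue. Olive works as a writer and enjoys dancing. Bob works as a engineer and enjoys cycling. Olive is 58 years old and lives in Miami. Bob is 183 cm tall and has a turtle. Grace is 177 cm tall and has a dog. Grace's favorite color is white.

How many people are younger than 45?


Filter: 1

1


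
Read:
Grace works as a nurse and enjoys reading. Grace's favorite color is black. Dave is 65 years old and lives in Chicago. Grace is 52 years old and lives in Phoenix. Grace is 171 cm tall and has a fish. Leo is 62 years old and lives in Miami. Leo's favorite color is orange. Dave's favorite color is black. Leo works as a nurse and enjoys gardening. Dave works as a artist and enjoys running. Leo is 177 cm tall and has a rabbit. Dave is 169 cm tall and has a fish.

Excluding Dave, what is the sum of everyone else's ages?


Sum (excluding Dave): 114

114


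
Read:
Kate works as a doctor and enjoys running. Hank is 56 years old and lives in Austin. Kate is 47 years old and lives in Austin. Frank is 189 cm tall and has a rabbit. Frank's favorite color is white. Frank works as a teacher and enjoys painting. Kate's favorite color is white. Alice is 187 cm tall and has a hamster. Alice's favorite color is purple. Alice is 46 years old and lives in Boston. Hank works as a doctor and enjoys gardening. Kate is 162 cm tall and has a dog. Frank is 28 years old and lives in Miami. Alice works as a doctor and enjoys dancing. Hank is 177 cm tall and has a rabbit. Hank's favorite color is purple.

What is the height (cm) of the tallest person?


Tallest: Frank at 189 cm

189


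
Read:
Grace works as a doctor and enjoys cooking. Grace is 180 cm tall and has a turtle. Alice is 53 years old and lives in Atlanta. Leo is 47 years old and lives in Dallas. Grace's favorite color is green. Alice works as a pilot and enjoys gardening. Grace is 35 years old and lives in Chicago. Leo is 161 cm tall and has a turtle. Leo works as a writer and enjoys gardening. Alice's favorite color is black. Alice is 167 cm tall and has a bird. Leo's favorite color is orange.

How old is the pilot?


The pilot is Alice, age 53

53


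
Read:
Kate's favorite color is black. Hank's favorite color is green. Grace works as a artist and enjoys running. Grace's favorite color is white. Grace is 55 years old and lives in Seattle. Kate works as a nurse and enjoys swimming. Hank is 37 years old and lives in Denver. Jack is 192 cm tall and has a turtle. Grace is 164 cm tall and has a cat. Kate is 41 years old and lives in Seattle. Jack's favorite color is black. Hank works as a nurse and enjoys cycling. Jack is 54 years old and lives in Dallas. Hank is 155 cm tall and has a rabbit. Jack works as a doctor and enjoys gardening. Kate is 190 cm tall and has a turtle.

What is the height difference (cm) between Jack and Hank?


|192 - 155| = 37

37


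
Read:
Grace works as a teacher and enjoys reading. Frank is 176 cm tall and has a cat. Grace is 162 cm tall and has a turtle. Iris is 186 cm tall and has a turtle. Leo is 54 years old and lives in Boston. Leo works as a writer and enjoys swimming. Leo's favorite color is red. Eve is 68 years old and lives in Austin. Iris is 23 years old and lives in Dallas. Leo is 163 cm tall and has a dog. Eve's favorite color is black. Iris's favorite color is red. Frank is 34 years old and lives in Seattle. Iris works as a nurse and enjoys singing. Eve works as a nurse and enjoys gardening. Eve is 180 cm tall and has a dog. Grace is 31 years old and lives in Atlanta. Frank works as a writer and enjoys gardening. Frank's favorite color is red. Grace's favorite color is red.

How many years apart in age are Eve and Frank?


68 vs 34, diff = 34

34


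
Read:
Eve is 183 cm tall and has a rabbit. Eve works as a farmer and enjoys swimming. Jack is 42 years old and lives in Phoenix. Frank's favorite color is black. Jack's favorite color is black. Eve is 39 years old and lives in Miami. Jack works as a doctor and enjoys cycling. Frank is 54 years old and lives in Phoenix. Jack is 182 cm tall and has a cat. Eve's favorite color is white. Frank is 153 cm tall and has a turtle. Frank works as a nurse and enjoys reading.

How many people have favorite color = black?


Count: 2

2


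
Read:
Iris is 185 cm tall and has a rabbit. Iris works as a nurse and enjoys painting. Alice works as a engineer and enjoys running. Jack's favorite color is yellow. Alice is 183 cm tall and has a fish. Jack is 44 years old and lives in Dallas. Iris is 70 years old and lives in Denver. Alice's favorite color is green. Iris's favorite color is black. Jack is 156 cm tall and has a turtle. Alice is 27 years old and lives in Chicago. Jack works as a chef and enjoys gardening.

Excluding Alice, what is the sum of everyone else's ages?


Sum (excluding Alice): 114

114


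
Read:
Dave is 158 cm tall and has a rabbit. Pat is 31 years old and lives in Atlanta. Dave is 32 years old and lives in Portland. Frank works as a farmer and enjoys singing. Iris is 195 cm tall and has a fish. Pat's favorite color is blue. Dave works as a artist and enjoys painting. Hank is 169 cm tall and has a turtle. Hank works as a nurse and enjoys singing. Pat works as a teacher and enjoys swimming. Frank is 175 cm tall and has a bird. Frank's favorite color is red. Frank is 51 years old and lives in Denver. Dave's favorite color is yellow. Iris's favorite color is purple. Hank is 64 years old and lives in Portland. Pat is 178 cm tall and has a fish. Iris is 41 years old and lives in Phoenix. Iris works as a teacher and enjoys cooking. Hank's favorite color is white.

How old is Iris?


Iris is 41 years old

41


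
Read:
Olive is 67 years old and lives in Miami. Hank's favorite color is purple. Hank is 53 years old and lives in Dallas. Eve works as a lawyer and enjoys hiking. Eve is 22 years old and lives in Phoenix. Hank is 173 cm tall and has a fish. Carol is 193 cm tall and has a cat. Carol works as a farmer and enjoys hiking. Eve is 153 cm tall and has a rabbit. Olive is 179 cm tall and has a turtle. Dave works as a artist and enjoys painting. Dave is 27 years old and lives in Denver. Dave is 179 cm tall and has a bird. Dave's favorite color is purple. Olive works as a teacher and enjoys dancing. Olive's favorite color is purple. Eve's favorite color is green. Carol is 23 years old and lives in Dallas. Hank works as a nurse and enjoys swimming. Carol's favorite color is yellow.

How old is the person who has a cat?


Person with cat is Carol, age 23

23


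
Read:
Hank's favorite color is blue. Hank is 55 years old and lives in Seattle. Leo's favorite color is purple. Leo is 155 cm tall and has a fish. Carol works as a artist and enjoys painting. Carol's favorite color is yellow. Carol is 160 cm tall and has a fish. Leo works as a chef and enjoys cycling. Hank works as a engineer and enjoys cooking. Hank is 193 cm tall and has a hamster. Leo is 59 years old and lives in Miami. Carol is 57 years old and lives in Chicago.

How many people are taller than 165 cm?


Taller than 165: 1

1


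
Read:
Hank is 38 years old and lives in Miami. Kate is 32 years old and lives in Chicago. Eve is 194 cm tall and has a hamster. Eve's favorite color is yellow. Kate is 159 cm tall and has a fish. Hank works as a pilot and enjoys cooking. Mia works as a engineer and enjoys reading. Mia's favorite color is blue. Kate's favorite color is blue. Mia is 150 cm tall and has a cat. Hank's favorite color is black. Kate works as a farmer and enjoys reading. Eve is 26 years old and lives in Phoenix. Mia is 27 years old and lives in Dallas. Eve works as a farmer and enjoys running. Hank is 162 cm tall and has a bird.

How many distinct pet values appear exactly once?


Unique pet values: 4

4


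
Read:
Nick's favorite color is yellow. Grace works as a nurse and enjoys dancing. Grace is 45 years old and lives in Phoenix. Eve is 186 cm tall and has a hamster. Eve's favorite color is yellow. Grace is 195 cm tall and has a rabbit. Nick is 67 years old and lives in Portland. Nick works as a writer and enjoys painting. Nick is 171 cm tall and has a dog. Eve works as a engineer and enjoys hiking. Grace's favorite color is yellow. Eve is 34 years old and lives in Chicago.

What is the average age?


Sum=146, n=3, avg=48.67

48.67


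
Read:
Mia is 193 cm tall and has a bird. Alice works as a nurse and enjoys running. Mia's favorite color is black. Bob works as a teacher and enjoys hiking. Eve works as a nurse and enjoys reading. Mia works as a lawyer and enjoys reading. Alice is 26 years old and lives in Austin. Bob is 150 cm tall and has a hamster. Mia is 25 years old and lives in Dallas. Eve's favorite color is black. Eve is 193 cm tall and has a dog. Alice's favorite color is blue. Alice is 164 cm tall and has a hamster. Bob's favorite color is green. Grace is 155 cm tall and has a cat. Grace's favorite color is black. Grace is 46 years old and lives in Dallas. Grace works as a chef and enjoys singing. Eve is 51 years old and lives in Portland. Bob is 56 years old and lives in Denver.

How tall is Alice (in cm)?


Alice is 164 cm tall

164


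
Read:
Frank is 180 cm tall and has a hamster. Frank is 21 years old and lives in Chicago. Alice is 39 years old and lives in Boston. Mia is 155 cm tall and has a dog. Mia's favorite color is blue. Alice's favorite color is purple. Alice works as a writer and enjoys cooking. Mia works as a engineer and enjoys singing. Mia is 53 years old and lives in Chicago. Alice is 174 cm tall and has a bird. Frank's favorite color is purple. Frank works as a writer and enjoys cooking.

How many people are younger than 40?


Filter: 2

2


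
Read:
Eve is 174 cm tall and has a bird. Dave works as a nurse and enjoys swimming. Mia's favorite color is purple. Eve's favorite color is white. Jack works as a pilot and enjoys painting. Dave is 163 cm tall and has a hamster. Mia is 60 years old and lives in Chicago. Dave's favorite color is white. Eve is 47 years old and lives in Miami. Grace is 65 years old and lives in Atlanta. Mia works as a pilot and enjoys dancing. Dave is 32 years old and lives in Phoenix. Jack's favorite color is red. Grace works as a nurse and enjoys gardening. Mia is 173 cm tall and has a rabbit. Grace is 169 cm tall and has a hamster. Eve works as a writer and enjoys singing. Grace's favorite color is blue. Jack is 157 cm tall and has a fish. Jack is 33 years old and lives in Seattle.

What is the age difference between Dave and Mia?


|32 - 60| = 28

28


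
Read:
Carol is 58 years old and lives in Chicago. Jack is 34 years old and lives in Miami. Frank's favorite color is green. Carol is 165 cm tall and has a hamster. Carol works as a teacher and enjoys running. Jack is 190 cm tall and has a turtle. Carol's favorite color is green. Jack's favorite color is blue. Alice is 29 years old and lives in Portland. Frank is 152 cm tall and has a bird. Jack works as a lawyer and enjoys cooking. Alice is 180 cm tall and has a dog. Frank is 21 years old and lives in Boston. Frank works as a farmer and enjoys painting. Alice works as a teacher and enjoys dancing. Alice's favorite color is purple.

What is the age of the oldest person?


Oldest: Carol at 58

58


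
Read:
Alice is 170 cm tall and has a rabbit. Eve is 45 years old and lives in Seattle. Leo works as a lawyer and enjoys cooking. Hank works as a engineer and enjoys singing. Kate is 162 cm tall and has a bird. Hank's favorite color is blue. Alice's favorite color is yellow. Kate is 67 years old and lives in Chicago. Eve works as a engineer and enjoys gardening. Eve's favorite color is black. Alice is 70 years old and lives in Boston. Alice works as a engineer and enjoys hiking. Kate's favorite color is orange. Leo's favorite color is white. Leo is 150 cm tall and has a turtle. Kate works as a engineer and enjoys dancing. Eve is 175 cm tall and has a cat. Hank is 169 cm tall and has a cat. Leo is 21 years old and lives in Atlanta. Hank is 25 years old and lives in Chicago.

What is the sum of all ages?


67+25+45+70+21 = 228

228


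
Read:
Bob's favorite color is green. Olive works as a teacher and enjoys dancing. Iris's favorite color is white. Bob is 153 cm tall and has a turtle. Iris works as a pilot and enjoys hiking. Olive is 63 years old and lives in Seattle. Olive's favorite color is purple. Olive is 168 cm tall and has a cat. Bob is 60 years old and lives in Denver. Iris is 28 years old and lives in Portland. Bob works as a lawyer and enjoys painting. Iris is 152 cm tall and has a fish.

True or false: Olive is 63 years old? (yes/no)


Olive is actually 63. yes

yes
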